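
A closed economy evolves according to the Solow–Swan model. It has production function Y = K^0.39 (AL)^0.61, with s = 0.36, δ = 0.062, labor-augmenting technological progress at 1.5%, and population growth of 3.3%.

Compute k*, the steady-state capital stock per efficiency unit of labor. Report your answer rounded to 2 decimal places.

k* ≈ 6.98

At the steady state, Δk = 0, so s·k^α = (n + g + δ)·k.
Rearranging, k^(1−α) = s / (n + g + δ).
k^0.61 = 0.36 / (0.033 + 0.015 + 0.062) = 0.36 / 0.110 = 3.2727
k* = 3.2727^(1/0.61) ≈ 6.9841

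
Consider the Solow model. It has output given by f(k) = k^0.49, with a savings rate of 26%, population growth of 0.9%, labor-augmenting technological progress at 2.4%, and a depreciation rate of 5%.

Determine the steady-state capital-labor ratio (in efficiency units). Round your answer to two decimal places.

k* = 9.38

Steady state requires s·f(k) = (n + g + δ)·k, i.e. s·k^α = (n + g + δ)·k.
Rearranging, k^(1−α) = s / (n + g + δ).
k^0.51 = 0.26 / (0.009 + 0.024 + 0.050) = 0.26 / 0.083 = 3.1325
k* = 3.1325^(1/0.51) ≈ 9.3829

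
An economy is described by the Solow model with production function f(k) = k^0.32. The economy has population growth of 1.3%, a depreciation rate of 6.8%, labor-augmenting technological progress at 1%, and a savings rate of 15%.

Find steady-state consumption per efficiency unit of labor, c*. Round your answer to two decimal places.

c* = 1.08

Steady state requires s·f(k) = (n + g + δ)·k, i.e. s·k^α = (n + g + δ)·k.
Dividing both sides by k: k^(1−α) = s / (n + g + δ).
k^0.68 = 0.15 / (0.013 + 0.010 + 0.068) = 0.15 / 0.091 = 1.6484
k* = 1.6484^(1/0.68) ≈ 2.0855
y* = (k*)^α = 2.0855^0.32 ≈ 1.2652
c* = (1 − s)·y* = (1 − 0.15) × 1.2652 ≈ 1.0754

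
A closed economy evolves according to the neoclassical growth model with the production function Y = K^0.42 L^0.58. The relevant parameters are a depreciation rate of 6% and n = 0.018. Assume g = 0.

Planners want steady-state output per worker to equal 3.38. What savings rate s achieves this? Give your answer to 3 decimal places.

s ≈ 0.419

In steady state, investment equals break-even investment: s·k^α = (n + δ)·k.
Since y* = [s/(n + δ)]^(α/(1−α)), we have s/(n + δ) = (y*)^((1−α)/α) = 3.38^1.381 = 5.3757.
Therefore s = 5.3757 × (n + δ) = 5.3757 × 0.078 = 0.4193.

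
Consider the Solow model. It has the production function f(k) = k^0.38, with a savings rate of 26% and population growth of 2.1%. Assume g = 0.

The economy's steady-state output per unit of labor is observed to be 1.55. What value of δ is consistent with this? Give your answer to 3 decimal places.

δ ≈ 0.106

At the steady state, Δk = 0, so s·k^α = (n + δ)·k.
Since y* = [s/(n + δ)]^(α/(1−α)), we have s/(n + δ) = (y*)^((1−α)/α) = 1.55^1.6316 = 2.0443.
Therefore n + δ = s / 2.0443 = 0.26 / 2.0443 = 0.1272, so δ = 0.1272 − 0.021 = 0.1062.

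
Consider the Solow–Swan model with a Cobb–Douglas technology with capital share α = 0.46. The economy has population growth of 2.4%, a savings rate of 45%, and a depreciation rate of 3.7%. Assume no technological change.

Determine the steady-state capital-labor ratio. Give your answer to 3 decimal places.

In steady state, investment equals break-even investment: s·k^α = (n + δ)·k.
Rearranging, k^(1−α) = s / (n + δ).
k^0.54 = 0.45 / (0.024 + 0.037) = 0.45 / 0.061 = 7.3770
k* = 7.3770^(1/0.54) ≈ 40.4748

k* ≈ 40.475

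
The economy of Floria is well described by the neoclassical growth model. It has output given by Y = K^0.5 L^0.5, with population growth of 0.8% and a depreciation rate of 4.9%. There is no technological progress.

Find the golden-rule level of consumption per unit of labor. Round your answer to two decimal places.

At the golden rule, f'(k) = n + δ, so α·k^(α−1) = n + δ and k_gold = (α/(n + δ))^(1/(1−α)).
k_gold = (0.5/0.057)^(1/0.5) = 8.7719^2 ≈ 76.9462
c_gold = f(k_gold) − (n + δ)·k_gold = 8.7719 − 0.057×76.9462 ≈ 4.3860

c_gold ≈ 4.39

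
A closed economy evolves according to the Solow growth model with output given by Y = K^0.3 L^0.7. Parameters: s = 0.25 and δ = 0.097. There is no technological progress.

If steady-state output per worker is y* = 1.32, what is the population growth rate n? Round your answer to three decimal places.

n ≈ 0.034

In steady state, investment equals break-even investment: s·k^α = (n + δ)·k.
Since y* = [s/(n + δ)]^(α/(1−α)), we have s/(n + δ) = (y*)^((1−α)/α) = 1.32^2.3333 = 1.9113.
Therefore n + δ = s / 1.9113 = 0.25 / 1.9113 = 0.1308, so n = 0.1308 − 0.097 = 0.0338.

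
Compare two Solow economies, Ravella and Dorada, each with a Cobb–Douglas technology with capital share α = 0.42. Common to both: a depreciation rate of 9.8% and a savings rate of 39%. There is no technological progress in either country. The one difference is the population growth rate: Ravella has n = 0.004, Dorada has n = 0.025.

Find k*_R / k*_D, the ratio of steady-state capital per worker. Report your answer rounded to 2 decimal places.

ratio ≈ 1.38

Steady-state k* = [s/(n + δ)]^(1/(1−α)), so the ratio is [ (s_R/(n + δ)_R) / (s_D/(n + δ)_D) ]^1.7241.
s_R/(n + δ)_R = 0.39/0.102 = 3.8235; s_D/(n + δ)_D = 0.39/0.123 = 3.1707.
Ratio = (3.8235/3.1707)^1.7241 = 1.2059^1.7241 ≈ 1.3810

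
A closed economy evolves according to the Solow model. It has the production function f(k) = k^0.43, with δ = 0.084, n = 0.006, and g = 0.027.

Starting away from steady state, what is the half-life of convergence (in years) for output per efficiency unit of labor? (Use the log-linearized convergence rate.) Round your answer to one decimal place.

Near the steady state the convergence rate is λ = (1 − α)(n + g + δ).
λ = (1 − 0.43) × 0.117 = 0.57 × 0.117 = 0.06669
Half-life = ln 2 / λ = 0.6931 / 0.06669 ≈ 10.39 years

t_½ ≈ 10.4 years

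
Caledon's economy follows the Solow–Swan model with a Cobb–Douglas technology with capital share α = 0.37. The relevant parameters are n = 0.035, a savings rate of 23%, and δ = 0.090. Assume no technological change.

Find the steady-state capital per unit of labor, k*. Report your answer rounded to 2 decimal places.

In steady state, investment equals break-even investment: s·k^α = (n + δ)·k.
Rearranging, k^(1−α) = s / (n + δ).
k^0.63 = 0.23 / (0.035 + 0.090) = 0.23 / 0.125 = 1.8400
k* = 1.8400^(1/0.63) ≈ 2.6324

k* ≈ 2.63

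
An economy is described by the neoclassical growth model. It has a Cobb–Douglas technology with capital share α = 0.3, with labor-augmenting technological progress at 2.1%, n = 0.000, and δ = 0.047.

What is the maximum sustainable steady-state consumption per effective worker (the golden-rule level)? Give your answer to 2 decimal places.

c_gold ≈ 1.32

At the golden rule, f'(k) = n + g + δ, so α·k^(α−1) = n + g + δ and k_gold = (α/(n + g + δ))^(1/(1−α)).
k_gold = (0.3/0.068)^(1/0.7) = 4.4118^1.4286 ≈ 8.3349
c_gold = f(k_gold) − (n + g + δ)·k_gold = 1.8892 − 0.068×8.3349 ≈ 1.3224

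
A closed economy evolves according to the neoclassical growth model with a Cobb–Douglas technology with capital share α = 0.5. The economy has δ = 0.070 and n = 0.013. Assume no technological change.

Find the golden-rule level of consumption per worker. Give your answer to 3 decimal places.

At the golden rule, f'(k) = n + δ, so α·k^(α−1) = n + δ and k_gold = (α/(n + δ))^(1/(1−α)).
k_gold = (0.5/0.083)^(1/0.5) = 6.0241^2 ≈ 36.2898
c_gold = f(k_gold) − (n + δ)·k_gold = 6.0241 − 0.083×36.2898 ≈ 3.0120

c_gold ≈ 3.012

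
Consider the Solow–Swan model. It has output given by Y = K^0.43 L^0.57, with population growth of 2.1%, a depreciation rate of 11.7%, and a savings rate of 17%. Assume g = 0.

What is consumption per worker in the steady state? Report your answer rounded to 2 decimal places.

Steady state requires s·f(k) = (n + δ)·k, i.e. s·k^α = (n + δ)·k.
Dividing both sides by k: k^(1−α) = s / (n + δ).
k^0.57 = 0.17 / (0.021 + 0.117) = 0.17 / 0.138 = 1.2319
k* = 1.2319^(1/0.57) ≈ 1.4418
y* = (k*)^α = 1.4418^0.43 ≈ 1.1704
c* = (1 − s)·y* = (1 − 0.17) × 1.1704 ≈ 0.9714

c* ≈ 0.97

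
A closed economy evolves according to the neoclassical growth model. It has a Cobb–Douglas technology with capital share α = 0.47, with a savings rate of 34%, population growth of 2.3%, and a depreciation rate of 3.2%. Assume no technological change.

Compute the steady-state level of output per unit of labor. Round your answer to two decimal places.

At the steady state, Δk = 0, so s·k^α = (n + δ)·k.
Dividing both sides by k: k^(1−α) = s / (n + δ).
k^0.53 = 0.34 / (0.023 + 0.032) = 0.34 / 0.055 = 6.1818
k* = 6.1818^(1/0.53) ≈ 31.0935
y* = (k*)^α = 31.0935^0.47 ≈ 5.0298

y* = 5.03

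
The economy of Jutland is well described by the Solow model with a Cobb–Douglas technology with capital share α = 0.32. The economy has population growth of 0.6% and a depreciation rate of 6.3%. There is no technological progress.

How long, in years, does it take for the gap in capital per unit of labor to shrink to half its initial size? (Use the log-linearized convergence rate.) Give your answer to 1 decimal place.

Near the steady state the convergence rate is λ = (1 − α)(n + δ).
λ = (1 − 0.32) × 0.069 = 0.68 × 0.069 = 0.04692
Half-life = ln 2 / λ = 0.6931 / 0.04692 ≈ 14.77 years

about 14.8 years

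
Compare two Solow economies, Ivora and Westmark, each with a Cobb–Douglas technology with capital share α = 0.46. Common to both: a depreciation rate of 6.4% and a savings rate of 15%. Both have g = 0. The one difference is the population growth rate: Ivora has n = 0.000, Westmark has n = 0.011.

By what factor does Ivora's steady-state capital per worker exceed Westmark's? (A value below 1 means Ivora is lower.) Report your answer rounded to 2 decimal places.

Steady-state k* = [s/(n + δ)]^(1/(1−α)), so the ratio is [ (s_I/(n + δ)_I) / (s_W/(n + δ)_W) ]^1.8519.
s_I/(n + δ)_I = 0.15/0.064 = 2.3438; s_W/(n + δ)_W = 0.15/0.075 = 2.0000.
Ratio = (2.3438/2.0000)^1.8519 = 1.1719^1.8519 ≈ 1.3415

ratio ≈ 1.34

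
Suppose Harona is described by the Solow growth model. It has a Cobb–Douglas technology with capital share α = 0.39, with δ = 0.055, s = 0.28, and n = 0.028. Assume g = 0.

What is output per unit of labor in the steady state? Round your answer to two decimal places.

y* = 2.18

At the steady state, Δk = 0, so s·k^α = (n + δ)·k.
Rearranging, k^(1−α) = s / (n + δ).
k^0.61 = 0.28 / (0.028 + 0.055) = 0.28 / 0.083 = 3.3735
k* = 3.3735^(1/0.61) ≈ 7.3402
y* = (k*)^α = 7.3402^0.39 ≈ 2.1758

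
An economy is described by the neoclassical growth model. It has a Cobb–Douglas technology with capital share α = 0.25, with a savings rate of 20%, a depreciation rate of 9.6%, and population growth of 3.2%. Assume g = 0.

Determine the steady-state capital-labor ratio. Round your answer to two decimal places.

Steady state requires s·f(k) = (n + δ)·k, i.e. s·k^α = (n + δ)·k.
Rearranging, k^(1−α) = s / (n + δ).
k^0.75 = 0.20 / (0.032 + 0.096) = 0.20 / 0.128 = 1.5625
k* = 1.5625^(1/0.75) ≈ 1.8131

k* ≈ 1.81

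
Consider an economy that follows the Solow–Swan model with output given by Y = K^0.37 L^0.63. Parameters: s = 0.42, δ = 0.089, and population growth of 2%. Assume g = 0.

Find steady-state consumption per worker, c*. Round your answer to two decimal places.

c* ≈ 1.28

In steady state, investment equals break-even investment: s·k^α = (n + δ)·k.
Rearranging, k^(1−α) = s / (n + δ).
k^0.63 = 0.42 / (0.020 + 0.089) = 0.42 / 0.109 = 3.8532
k* = 3.8532^(1/0.63) ≈ 8.5089
y* = (k*)^α = 8.5089^0.37 ≈ 2.2083
c* = (1 − s)·y* = (1 − 0.42) × 2.2083 ≈ 1.2808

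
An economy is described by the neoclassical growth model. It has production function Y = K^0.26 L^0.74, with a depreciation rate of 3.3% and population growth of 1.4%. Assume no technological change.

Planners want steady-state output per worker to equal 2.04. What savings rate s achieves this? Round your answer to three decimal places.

In steady state, investment equals break-even investment: s·k^α = (n + δ)·k.
Since y* = [s/(n + δ)]^(α/(1−α)), we have s/(n + δ) = (y*)^((1−α)/α) = 2.04^2.8462 = 7.6080.
Therefore s = 7.6080 × (n + δ) = 7.6080 × 0.047 = 0.3576.

s ≈ 0.358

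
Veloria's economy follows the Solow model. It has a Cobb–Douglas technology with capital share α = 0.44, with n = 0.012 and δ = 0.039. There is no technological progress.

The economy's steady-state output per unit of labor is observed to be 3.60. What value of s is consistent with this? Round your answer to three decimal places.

s ≈ 0.260

At the steady state, Δk = 0, so s·k^α = (n + δ)·k.
Since y* = [s/(n + δ)]^(α/(1−α)), we have s/(n + δ) = (y*)^((1−α)/α) = 3.60^1.2727 = 5.1051.
Therefore s = 5.1051 × (n + δ) = 5.1051 × 0.051 = 0.2604.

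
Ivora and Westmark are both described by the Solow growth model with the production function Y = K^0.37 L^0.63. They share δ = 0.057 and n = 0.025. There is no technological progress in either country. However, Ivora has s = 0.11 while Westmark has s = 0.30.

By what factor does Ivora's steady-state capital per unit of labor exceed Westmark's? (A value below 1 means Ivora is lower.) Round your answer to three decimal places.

Steady-state k* = [s/(n + δ)]^(1/(1−α)), so the ratio is [ (s_I/(n + δ)_I) / (s_W/(n + δ)_W) ]^1.5873.
s_I/(n + δ)_I = 0.11/0.082 = 1.3415; s_W/(n + δ)_W = 0.30/0.082 = 3.6585.
Ratio = (1.3415/3.6585)^1.5873 = 0.3667^1.5873 ≈ 0.2034

ratio ≈ 0.203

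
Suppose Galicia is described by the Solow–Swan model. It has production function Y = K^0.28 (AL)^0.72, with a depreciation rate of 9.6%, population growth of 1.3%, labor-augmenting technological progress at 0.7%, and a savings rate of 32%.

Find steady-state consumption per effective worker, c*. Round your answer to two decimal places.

c* ≈ 1.01

In steady state, investment equals break-even investment: s·k^α = (n + g + δ)·k.
Dividing both sides by k: k^(1−α) = s / (n + g + δ).
k^0.72 = 0.32 / (0.013 + 0.007 + 0.096) = 0.32 / 0.116 = 2.7586
k* = 2.7586^(1/0.72) ≈ 4.0932
y* = (k*)^α = 4.0932^0.28 ≈ 1.4838
c* = (1 − s)·y* = (1 − 0.32) × 1.4838 ≈ 1.0090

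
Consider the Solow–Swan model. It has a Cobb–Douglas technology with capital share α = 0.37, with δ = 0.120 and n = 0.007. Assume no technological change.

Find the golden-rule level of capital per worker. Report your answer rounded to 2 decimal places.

The golden rule sets f'(k) = n + δ, i.e. α·k^(α−1) = n + δ.
So k^(1−α) = α / (n + δ) = 0.37 / 0.127 = 2.9134.
k_gold = 2.9134^(1/0.63) ≈ 5.4594

k_gold ≈ 5.46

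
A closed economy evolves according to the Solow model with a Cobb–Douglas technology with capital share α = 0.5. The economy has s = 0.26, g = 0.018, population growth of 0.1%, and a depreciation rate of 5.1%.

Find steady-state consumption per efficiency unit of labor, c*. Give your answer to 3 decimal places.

In steady state, investment equals break-even investment: s·k^α = (n + g + δ)·k.
Rearranging, k^(1−α) = s / (n + g + δ).
k^0.5 = 0.26 / (0.001 + 0.018 + 0.051) = 0.26 / 0.070 = 3.7143
k* = 3.7143^(1/0.5) ≈ 13.7960
y* = (k*)^α = 13.7960^0.5 ≈ 3.7143
c* = (1 − s)·y* = (1 − 0.26) × 3.7143 ≈ 2.7486

c* ≈ 2.749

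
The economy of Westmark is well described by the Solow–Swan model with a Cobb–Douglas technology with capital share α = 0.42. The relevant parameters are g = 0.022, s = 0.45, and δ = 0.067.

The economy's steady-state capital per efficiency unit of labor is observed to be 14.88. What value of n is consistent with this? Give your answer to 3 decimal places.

n ≈ 0.005

At the steady state, Δk = 0, so s·k^α = (n + g + δ)·k.
So s / (n + g + δ) = (k*)^(1−α) = 14.88^0.58 = 4.7875.
Therefore n + g + δ = s / 4.7875 = 0.45 / 4.7875 = 0.0940, so n = 0.0940 − 0.089 = 0.0050.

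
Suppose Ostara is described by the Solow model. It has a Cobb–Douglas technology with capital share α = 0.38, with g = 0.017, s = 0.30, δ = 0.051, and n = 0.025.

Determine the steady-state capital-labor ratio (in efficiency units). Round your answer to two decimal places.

k* ≈ 6.61

Steady state requires s·f(k) = (n + g + δ)·k, i.e. s·k^α = (n + g + δ)·k.
Dividing both sides by k: k^(1−α) = s / (n + g + δ).
k^0.62 = 0.30 / (0.025 + 0.017 + 0.051) = 0.30 / 0.093 = 3.2258
k* = 3.2258^(1/0.62) ≈ 6.6128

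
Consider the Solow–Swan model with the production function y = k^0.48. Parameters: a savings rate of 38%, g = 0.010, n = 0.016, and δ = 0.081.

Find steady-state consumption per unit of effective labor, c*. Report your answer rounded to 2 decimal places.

c* ≈ 2.00

Steady state requires s·f(k) = (n + g + δ)·k, i.e. s·k^α = (n + g + δ)·k.
Dividing both sides by k: k^(1−α) = s / (n + g + δ).
k^0.52 = 0.38 / (0.016 + 0.010 + 0.081) = 0.38 / 0.107 = 3.5514
k* = 3.5514^(1/0.52) ≈ 11.4409
y* = (k*)^α = 11.4409^0.48 ≈ 3.2215
c* = (1 − s)·y* = (1 − 0.38) × 3.2215 ≈ 1.9973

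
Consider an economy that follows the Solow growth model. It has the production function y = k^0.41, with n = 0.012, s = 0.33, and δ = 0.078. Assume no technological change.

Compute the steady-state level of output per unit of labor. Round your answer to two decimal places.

At the steady state, Δk = 0, so s·k^α = (n + δ)·k.
Dividing both sides by k: k^(1−α) = s / (n + δ).
k^0.59 = 0.33 / (0.012 + 0.078) = 0.33 / 0.090 = 3.6667
k* = 3.6667^(1/0.59) ≈ 9.0448
y* = (k*)^α = 9.0448^0.41 ≈ 2.4667

y* ≈ 2.47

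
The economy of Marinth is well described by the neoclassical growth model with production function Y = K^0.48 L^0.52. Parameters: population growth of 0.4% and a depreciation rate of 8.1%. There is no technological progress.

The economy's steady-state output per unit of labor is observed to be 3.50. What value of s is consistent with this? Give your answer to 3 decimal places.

Steady state requires s·f(k) = (n + δ)·k, i.e. s·k^α = (n + δ)·k.
Since y* = [s/(n + δ)]^(α/(1−α)), we have s/(n + δ) = (y*)^((1−α)/α) = 3.50^1.0833 = 3.8850.
Therefore s = 3.8850 × (n + δ) = 3.8850 × 0.085 = 0.3302.

s ≈ 0.330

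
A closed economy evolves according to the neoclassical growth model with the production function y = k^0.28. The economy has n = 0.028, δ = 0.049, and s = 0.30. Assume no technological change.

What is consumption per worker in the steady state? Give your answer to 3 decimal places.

In steady state, investment equals break-even investment: s·k^α = (n + δ)·k.
Rearranging, k^(1−α) = s / (n + δ).
k^0.72 = 0.30 / (0.028 + 0.049) = 0.30 / 0.077 = 3.8961
k* = 3.8961^(1/0.72) ≈ 6.6118
y* = (k*)^α = 6.6118^0.28 ≈ 1.6970
c* = (1 − s)·y* = (1 − 0.30) × 1.6970 ≈ 1.1879

c* ≈ 1.188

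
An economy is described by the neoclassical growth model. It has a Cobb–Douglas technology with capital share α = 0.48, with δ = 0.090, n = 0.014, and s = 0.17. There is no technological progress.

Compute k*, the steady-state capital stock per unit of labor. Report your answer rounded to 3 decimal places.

k* ≈ 2.573

Steady state requires s·f(k) = (n + δ)·k, i.e. s·k^α = (n + δ)·k.
Dividing both sides by k: k^(1−α) = s / (n + δ).
k^0.52 = 0.17 / (0.014 + 0.090) = 0.17 / 0.104 = 1.6346
k* = 1.6346^(1/0.52) ≈ 2.5728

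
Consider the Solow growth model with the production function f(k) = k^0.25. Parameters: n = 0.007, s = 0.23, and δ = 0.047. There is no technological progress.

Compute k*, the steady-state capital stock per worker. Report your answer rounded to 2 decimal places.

At the steady state, Δk = 0, so s·k^α = (n + δ)·k.
Dividing both sides by k: k^(1−α) = s / (n + δ).
k^0.75 = 0.23 / (0.007 + 0.047) = 0.23 / 0.054 = 4.2593
k* = 4.2593^(1/0.75) ≈ 6.9043

k* ≈ 6.90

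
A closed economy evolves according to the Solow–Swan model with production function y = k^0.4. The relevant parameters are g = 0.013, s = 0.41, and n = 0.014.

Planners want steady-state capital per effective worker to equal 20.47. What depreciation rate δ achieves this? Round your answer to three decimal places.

δ ≈ 0.040

At the steady state, Δk = 0, so s·k^α = (n + g + δ)·k.
So s / (n + g + δ) = (k*)^(1−α) = 20.47^0.6 = 6.1189.
Therefore n + g + δ = s / 6.1189 = 0.41 / 6.1189 = 0.0670, so δ = 0.0670 − 0.027 = 0.0400.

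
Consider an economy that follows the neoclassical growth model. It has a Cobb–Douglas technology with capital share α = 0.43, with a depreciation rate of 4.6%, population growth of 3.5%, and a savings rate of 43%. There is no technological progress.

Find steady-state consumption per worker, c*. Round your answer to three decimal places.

c* ≈ 2.008

Steady state requires s·f(k) = (n + δ)·k, i.e. s·k^α = (n + δ)·k.
Rearranging, k^(1−α) = s / (n + δ).
k^0.57 = 0.43 / (0.035 + 0.046) = 0.43 / 0.081 = 5.3086
k* = 5.3086^(1/0.57) ≈ 18.7023
y* = (k*)^α = 18.7023^0.43 ≈ 3.5230
c* = (1 − s)·y* = (1 − 0.43) × 3.5230 ≈ 2.0081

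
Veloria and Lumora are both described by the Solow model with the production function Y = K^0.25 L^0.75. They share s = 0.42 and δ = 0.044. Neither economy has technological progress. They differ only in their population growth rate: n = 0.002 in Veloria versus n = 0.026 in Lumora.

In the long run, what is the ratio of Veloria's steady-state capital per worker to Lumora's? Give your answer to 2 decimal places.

Steady-state k* = [s/(n + δ)]^(1/(1−α)), so the ratio is [ (s_V/(n + δ)_V) / (s_L/(n + δ)_L) ]^1.3333.
s_V/(n + δ)_V = 0.42/0.046 = 9.1304; s_L/(n + δ)_L = 0.42/0.070 = 6.0000.
Ratio = (9.1304/6.0000)^1.3333 = 1.5217^1.3333 ≈ 1.7502

ratio ≈ 1.75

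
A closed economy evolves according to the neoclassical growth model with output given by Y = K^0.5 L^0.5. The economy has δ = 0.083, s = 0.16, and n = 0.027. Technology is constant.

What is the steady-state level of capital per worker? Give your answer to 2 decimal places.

k* = 2.12

Steady state requires s·f(k) = (n + δ)·k, i.e. s·k^α = (n + δ)·k.
Rearranging, k^(1−α) = s / (n + δ).
k^0.5 = 0.16 / (0.027 + 0.083) = 0.16 / 0.110 = 1.4545
k* = 1.4545^(1/0.5) ≈ 2.1156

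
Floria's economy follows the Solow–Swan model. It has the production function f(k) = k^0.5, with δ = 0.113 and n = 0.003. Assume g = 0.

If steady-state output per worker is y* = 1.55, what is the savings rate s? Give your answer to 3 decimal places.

s ≈ 0.180

At the steady state, Δk = 0, so s·k^α = (n + δ)·k.
Since y* = [s/(n + δ)]^(α/(1−α)), we have s/(n + δ) = (y*)^((1−α)/α) = 1.55^1 = 1.5500.
Therefore s = 1.5500 × (n + δ) = 1.5500 × 0.116 = 0.1798.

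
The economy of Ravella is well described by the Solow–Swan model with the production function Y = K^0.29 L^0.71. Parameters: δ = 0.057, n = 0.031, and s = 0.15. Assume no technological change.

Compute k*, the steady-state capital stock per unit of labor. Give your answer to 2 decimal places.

At the steady state, Δk = 0, so s·k^α = (n + δ)·k.
Rearranging, k^(1−α) = s / (n + δ).
k^0.71 = 0.15 / (0.031 + 0.057) = 0.15 / 0.088 = 1.7045
k* = 1.7045^(1/0.71) ≈ 2.1193

k* = 2.12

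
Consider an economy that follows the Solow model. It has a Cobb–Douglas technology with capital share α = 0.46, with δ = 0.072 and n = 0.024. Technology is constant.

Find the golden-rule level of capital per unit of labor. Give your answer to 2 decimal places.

The golden rule sets f'(k) = n + δ, i.e. α·k^(α−1) = n + δ.
So k^(1−α) = α / (n + δ) = 0.46 / 0.096 = 4.7917.
k_gold = 4.7917^(1/0.54) ≈ 18.2040

k_gold ≈ 18.20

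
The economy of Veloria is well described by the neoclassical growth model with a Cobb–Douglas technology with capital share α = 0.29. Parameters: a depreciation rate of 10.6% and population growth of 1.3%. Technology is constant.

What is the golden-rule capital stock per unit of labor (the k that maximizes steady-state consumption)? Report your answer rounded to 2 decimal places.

The golden rule sets f'(k) = n + δ, i.e. α·k^(α−1) = n + δ.
So k^(1−α) = α / (n + δ) = 0.29 / 0.119 = 2.4370.
k_gold = 2.4370^(1/0.71) ≈ 3.5064

k_gold ≈ 3.51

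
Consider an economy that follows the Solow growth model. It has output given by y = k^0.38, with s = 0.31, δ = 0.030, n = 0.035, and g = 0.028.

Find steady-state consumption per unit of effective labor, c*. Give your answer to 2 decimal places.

c* ≈ 1.44

In steady state, investment equals break-even investment: s·k^α = (n + g + δ)·k.
Rearranging, k^(1−α) = s / (n + g + δ).
k^0.62 = 0.31 / (0.035 + 0.028 + 0.030) = 0.31 / 0.093 = 3.3333
k* = 3.3333^(1/0.62) ≈ 6.9718
y* = (k*)^α = 6.9718^0.38 ≈ 2.0916
c* = (1 − s)·y* = (1 − 0.31) × 2.0916 ≈ 1.4432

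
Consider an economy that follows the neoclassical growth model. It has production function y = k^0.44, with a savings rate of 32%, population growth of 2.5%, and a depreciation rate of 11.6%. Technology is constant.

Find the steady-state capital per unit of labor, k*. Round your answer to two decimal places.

k* = 4.32

At the steady state, Δk = 0, so s·k^α = (n + δ)·k.
Rearranging, k^(1−α) = s / (n + δ).
k^0.56 = 0.32 / (0.025 + 0.116) = 0.32 / 0.141 = 2.2695
k* = 2.2695^(1/0.56) ≈ 4.3211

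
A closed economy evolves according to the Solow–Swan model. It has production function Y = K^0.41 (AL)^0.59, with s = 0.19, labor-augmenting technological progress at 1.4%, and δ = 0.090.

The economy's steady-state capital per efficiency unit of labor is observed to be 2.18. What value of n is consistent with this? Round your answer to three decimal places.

n ≈ 0.016

In steady state, investment equals break-even investment: s·k^α = (n + g + δ)·k.
So s / (n + g + δ) = (k*)^(1−α) = 2.18^0.59 = 1.5838.
Therefore n + g + δ = s / 1.5838 = 0.19 / 1.5838 = 0.1200, so n = 0.1200 − 0.104 = 0.0160.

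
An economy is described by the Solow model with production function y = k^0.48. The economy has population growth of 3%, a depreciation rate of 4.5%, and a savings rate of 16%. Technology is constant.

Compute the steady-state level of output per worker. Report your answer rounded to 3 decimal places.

y* ≈ 2.013

Steady state requires s·f(k) = (n + δ)·k, i.e. s·k^α = (n + δ)·k.
Dividing both sides by k: k^(1−α) = s / (n + δ).
k^0.52 = 0.16 / (0.030 + 0.045) = 0.16 / 0.075 = 2.1333
k* = 2.1333^(1/0.52) ≈ 4.2933
y* = (k*)^α = 4.2933^0.48 ≈ 2.0125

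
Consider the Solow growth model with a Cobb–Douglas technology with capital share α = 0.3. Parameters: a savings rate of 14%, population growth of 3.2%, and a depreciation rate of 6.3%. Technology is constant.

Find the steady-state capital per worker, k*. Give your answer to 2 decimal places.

k* ≈ 1.74

At the steady state, Δk = 0, so s·k^α = (n + δ)·k.
Dividing both sides by k: k^(1−α) = s / (n + δ).
k^0.7 = 0.14 / (0.032 + 0.063) = 0.14 / 0.095 = 1.4737
k* = 1.4737^(1/0.7) ≈ 1.7401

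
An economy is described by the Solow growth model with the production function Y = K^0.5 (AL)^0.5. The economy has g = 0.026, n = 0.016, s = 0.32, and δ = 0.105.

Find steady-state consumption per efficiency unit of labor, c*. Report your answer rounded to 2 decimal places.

c* = 1.48

Steady state requires s·f(k) = (n + g + δ)·k, i.e. s·k^α = (n + g + δ)·k.
Dividing both sides by k: k^(1−α) = s / (n + g + δ).
k^0.5 = 0.32 / (0.016 + 0.026 + 0.105) = 0.32 / 0.147 = 2.1769
k* = 2.1769^(1/0.5) ≈ 4.7389
y* = (k*)^α = 4.7389^0.5 ≈ 2.1769
c* = (1 − s)·y* = (1 − 0.32) × 2.1769 ≈ 1.4803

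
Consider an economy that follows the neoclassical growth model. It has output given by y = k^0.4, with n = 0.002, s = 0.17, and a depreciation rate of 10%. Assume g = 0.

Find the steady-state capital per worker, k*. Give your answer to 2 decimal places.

k* ≈ 2.34

Steady state requires s·f(k) = (n + δ)·k, i.e. s·k^α = (n + δ)·k.
Dividing both sides by k: k^(1−α) = s / (n + δ).
k^0.6 = 0.17 / (0.002 + 0.100) = 0.17 / 0.102 = 1.6667
k* = 1.6667^(1/0.6) ≈ 2.3429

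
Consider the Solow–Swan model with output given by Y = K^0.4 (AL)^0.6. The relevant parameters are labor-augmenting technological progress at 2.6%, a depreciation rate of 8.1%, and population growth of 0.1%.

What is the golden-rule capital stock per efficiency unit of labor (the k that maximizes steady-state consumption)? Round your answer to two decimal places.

The golden rule sets f'(k) = n + g + δ, i.e. α·k^(α−1) = n + g + δ.
So k^(1−α) = α / (n + g + δ) = 0.4 / 0.108 = 3.7037.
k_gold = 3.7037^(1/0.6) ≈ 8.8660

k_gold ≈ 8.87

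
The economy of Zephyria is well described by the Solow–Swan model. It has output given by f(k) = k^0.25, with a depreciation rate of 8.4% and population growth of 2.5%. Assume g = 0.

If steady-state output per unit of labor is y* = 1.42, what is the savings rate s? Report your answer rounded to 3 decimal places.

s ≈ 0.312

In steady state, investment equals break-even investment: s·k^α = (n + δ)·k.
Since y* = [s/(n + δ)]^(α/(1−α)), we have s/(n + δ) = (y*)^((1−α)/α) = 1.42^3 = 2.8633.
Therefore s = 2.8633 × (n + δ) = 2.8633 × 0.109 = 0.3121.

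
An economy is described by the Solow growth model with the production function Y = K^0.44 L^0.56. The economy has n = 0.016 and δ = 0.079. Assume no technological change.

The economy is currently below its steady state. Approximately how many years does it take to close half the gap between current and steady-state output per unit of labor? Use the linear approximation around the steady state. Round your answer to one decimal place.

Near the steady state the convergence rate is λ = (1 − α)(n + δ).
λ = (1 − 0.44) × 0.095 = 0.56 × 0.095 = 0.0532
Half-life = ln 2 / λ = 0.6931 / 0.0532 ≈ 13.03 years

half-life ≈ 13.0 years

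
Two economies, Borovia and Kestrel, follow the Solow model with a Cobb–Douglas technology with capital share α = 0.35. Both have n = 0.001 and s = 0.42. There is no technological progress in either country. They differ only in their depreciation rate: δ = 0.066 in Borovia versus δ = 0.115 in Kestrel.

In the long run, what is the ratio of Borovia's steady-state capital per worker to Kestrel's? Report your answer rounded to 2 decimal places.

ratio ≈ 2.33

Steady-state k* = [s/(n + δ)]^(1/(1−α)), so the ratio is [ (s_B/(n + δ)_B) / (s_K/(n + δ)_K) ]^1.5385.
s_B/(n + δ)_B = 0.42/0.067 = 6.2687; s_K/(n + δ)_K = 0.42/0.116 = 3.6207.
Ratio = (6.2687/3.6207)^1.5385 = 1.7314^1.5385 ≈ 2.3269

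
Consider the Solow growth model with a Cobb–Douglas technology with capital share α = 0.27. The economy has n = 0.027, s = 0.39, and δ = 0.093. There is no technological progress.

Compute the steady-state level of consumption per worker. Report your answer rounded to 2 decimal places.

In steady state, investment equals break-even investment: s·k^α = (n + δ)·k.
Rearranging, k^(1−α) = s / (n + δ).
k^0.73 = 0.39 / (0.027 + 0.093) = 0.39 / 0.120 = 3.2500
k* = 3.2500^(1/0.73) ≈ 5.0259
y* = (k*)^α = 5.0259^0.27 ≈ 1.5464
c* = (1 − s)·y* = (1 − 0.39) × 1.5464 ≈ 0.9433

c* ≈ 0.94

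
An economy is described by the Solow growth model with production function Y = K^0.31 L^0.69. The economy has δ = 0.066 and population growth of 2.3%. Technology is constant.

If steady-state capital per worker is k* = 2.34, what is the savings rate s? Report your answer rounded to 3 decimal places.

s ≈ 0.160

In steady state, investment equals break-even investment: s·k^α = (n + δ)·k.
So s / (n + δ) = (k*)^(1−α) = 2.34^0.69 = 1.7979.
Therefore s = 1.7979 × (n + δ) = 1.7979 × 0.089 = 0.1600.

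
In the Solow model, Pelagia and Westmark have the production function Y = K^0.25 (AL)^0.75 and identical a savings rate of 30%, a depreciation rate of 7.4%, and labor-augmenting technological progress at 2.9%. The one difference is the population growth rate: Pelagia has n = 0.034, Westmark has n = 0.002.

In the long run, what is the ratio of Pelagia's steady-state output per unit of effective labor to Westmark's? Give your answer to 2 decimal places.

Steady-state y* = [s/(n + g + δ)]^(α/(1−α)), so the ratio is [ (s_P/(n + g + δ)_P) / (s_W/(n + g + δ)_W) ]^0.3333.
s_P/(n + g + δ)_P = 0.30/0.137 = 2.1898; s_W/(n + g + δ)_W = 0.30/0.105 = 2.8571.
Ratio = (2.1898/2.8571)^0.3333 = 0.7664^0.3333 ≈ 0.9151

ratio ≈ 0.92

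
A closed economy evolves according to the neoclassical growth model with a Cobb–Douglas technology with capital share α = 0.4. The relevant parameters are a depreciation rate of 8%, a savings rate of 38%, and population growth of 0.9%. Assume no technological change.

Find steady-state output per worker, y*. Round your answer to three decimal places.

Steady state requires s·f(k) = (n + δ)·k, i.e. s·k^α = (n + δ)·k.
Rearranging, k^(1−α) = s / (n + δ).
k^0.6 = 0.38 / (0.009 + 0.080) = 0.38 / 0.089 = 4.2697
k* = 4.2697^(1/0.6) ≈ 11.2373
y* = (k*)^α = 11.2373^0.4 ≈ 2.6319

y* ≈ 2.632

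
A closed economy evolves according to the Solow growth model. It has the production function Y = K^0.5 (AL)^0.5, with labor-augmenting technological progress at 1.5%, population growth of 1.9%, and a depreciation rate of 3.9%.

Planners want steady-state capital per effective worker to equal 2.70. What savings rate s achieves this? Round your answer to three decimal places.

s ≈ 0.120

Steady state requires s·f(k) = (n + g + δ)·k, i.e. s·k^α = (n + g + δ)·k.
So s / (n + g + δ) = (k*)^(1−α) = 2.70^0.5 = 1.6432.
Therefore s = 1.6432 × (n + g + δ) = 1.6432 × 0.073 = 0.1200.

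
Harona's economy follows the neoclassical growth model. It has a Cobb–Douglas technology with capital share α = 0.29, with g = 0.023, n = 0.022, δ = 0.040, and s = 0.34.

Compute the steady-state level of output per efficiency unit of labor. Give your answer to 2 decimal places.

At the steady state, Δk = 0, so s·k^α = (n + g + δ)·k.
Dividing both sides by k: k^(1−α) = s / (n + g + δ).
k^0.71 = 0.34 / (0.022 + 0.023 + 0.040) = 0.34 / 0.085 = 4.0000
k* = 4.0000^(1/0.71) ≈ 7.0465
y* = (k*)^α = 7.0465^0.29 ≈ 1.7616

y* ≈ 1.76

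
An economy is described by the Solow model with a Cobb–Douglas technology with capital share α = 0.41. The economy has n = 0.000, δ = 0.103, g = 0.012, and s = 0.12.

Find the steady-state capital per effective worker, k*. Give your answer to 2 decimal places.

k* = 1.07

In steady state, investment equals break-even investment: s·k^α = (n + g + δ)·k.
Rearranging, k^(1−α) = s / (n + g + δ).
k^0.59 = 0.12 / (0.000 + 0.012 + 0.103) = 0.12 / 0.115 = 1.0435
k* = 1.0435^(1/0.59) ≈ 1.0748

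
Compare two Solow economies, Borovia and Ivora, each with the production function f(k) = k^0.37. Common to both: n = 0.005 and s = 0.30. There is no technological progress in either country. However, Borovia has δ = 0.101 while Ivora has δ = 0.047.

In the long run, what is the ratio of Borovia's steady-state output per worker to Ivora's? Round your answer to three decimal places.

Steady-state y* = [s/(n + δ)]^(α/(1−α)), so the ratio is [ (s_B/(n + δ)_B) / (s_I/(n + δ)_I) ]^0.5873.
s_B/(n + δ)_B = 0.30/0.106 = 2.8302; s_I/(n + δ)_I = 0.30/0.052 = 5.7692.
Ratio = (2.8302/5.7692)^0.5873 = 0.4906^0.5873 ≈ 0.6582

ratio ≈ 0.658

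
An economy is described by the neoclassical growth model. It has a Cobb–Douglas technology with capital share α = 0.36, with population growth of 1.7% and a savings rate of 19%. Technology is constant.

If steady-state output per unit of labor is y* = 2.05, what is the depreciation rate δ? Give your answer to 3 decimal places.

At the steady state, Δk = 0, so s·k^α = (n + δ)·k.
Since y* = [s/(n + δ)]^(α/(1−α)), we have s/(n + δ) = (y*)^((1−α)/α) = 2.05^1.7778 = 3.5829.
Therefore n + δ = s / 3.5829 = 0.19 / 3.5829 = 0.0530, so δ = 0.0530 − 0.017 = 0.0360.

δ ≈ 0.036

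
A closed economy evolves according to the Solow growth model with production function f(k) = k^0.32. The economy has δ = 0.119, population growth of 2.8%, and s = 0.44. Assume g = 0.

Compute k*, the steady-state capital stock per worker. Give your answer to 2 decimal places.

k* = 5.01

At the steady state, Δk = 0, so s·k^α = (n + δ)·k.
Rearranging, k^(1−α) = s / (n + δ).
k^0.68 = 0.44 / (0.028 + 0.119) = 0.44 / 0.147 = 2.9932
k* = 2.9932^(1/0.68) ≈ 5.0142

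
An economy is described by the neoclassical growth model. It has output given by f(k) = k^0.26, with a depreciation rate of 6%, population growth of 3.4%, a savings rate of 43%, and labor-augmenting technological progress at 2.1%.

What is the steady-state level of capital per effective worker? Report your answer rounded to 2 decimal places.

At the steady state, Δk = 0, so s·k^α = (n + g + δ)·k.
Dividing both sides by k: k^(1−α) = s / (n + g + δ).
k^0.74 = 0.43 / (0.034 + 0.021 + 0.060) = 0.43 / 0.115 = 3.7391
k* = 3.7391^(1/0.74) ≈ 5.9431

k* ≈ 5.94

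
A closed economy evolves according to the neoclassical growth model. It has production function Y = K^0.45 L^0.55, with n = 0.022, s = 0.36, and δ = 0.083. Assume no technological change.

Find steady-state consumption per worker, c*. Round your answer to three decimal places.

c* = 1.754

Steady state requires s·f(k) = (n + δ)·k, i.e. s·k^α = (n + δ)·k.
Dividing both sides by k: k^(1−α) = s / (n + δ).
k^0.55 = 0.36 / (0.022 + 0.083) = 0.36 / 0.105 = 3.4286
k* = 3.4286^(1/0.55) ≈ 9.3959
y* = (k*)^α = 9.3959^0.45 ≈ 2.7405
c* = (1 − s)·y* = (1 − 0.36) × 2.7405 ≈ 1.7539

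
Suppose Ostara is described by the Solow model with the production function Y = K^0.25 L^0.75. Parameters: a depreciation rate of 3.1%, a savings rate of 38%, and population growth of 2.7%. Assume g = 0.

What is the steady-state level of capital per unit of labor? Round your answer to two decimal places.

k* ≈ 12.26

Steady state requires s·f(k) = (n + δ)·k, i.e. s·k^α = (n + δ)·k.
Rearranging, k^(1−α) = s / (n + δ).
k^0.75 = 0.38 / (0.027 + 0.031) = 0.38 / 0.058 = 6.5517
k* = 6.5517^(1/0.75) ≈ 12.2595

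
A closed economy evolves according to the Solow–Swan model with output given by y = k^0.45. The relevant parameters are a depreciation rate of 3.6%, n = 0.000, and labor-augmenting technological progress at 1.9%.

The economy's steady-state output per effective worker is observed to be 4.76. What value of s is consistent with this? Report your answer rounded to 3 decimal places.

s ≈ 0.370

In steady state, investment equals break-even investment: s·k^α = (n + g + δ)·k.
Since y* = [s/(n + g + δ)]^(α/(1−α)), we have s/(n + g + δ) = (y*)^((1−α)/α) = 4.76^1.2222 = 6.7324.
Therefore s = 6.7324 × (n + g + δ) = 6.7324 × 0.055 = 0.3703.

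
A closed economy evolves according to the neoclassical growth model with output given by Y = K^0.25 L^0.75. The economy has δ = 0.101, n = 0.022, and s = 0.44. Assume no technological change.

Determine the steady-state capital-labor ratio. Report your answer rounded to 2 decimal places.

At the steady state, Δk = 0, so s·k^α = (n + δ)·k.
Rearranging, k^(1−α) = s / (n + δ).
k^0.75 = 0.44 / (0.022 + 0.101) = 0.44 / 0.123 = 3.5772
k* = 3.5772^(1/0.75) ≈ 5.4709

k* = 5.47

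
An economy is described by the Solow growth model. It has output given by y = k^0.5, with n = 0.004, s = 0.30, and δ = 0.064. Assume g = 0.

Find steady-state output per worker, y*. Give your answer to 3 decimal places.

y* = 4.412

Steady state requires s·f(k) = (n + δ)·k, i.e. s·k^α = (n + δ)·k.
Dividing both sides by k: k^(1−α) = s / (n + δ).
k^0.5 = 0.30 / (0.004 + 0.064) = 0.30 / 0.068 = 4.4118
k* = 4.4118^(1/0.5) ≈ 19.4640
y* = (k*)^α = 19.4640^0.5 ≈ 4.4118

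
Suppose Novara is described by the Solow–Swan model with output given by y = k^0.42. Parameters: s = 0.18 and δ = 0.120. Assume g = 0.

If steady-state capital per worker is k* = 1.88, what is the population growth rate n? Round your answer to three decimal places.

n ≈ 0.005

At the steady state, Δk = 0, so s·k^α = (n + δ)·k.
So s / (n + δ) = (k*)^(1−α) = 1.88^0.58 = 1.4422.
Therefore n + δ = s / 1.4422 = 0.18 / 1.4422 = 0.1248, so n = 0.1248 − 0.120 = 0.0048.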